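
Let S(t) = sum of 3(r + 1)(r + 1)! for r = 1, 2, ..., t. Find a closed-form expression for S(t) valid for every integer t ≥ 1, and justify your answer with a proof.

We claim S(t) = 3(t + 2)! - 6 for all t ≥ 1.
When t = 1: S(1) = 12, and the closed form gives 12. They agree.
Suppose the result is true for t = r, so S(r) = 3(r + 2)! - 6.
Then S(r+1) = S(r) + (3(r + 2)(r + 2)!) = (3(r + 2)! - 6) + (3(r + 2)(r + 2)!).
Simplifying, S(r+1) = 3((r+1) + 2)! - 6,
which is the closed form with t = r+1.
Hence, by induction on t, the claim holds for every t ≥ 1.

S(t) = 3(t + 2)! - 6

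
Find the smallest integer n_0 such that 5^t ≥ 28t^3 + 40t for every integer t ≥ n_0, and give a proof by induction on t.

At t = 5: 3125 < 3700, so the inequality fails and n_0 ≥ 6. We prove 5^t ≥ 28t^3 + 40t for all t ≥ 6.
Base step (t = 6): 5^t = 15625 and 28t^3 + 40t = 6288, so 15625 ≥ 6288.
Inductive step: assume the claim holds for t = p, so 5^p ≥ 28p^3 + 40p.
Then 5^(p + 1) = 5·(5^p) ≥ 5·(28p^3 + 40p).
Also, for p ≥ 6 we have 5·(28p^3 + 40p) ≥ 28(p+1)^3 + 40(p+1), since 5·(28p^3 + 40p) − (28(p+1)^3 + 40(p+1)) = 112p^3 - 84p^2 + 76p - 68, which is nonnegative for all p ≥ 6.
Combining, 5^(p + 1) ≥ 28(p+1)^3 + 40(p+1).
Hence, by induction on t, the claim holds for every t ≥ 6.
Hence the smallest such n_0 is 6.

n_0 = 6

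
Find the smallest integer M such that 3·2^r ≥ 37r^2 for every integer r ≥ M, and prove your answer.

At r = 10: 3072 < 3700, so the inequality fails and M ≥ 11. We prove 3·2^r ≥ 37r^2 for all r ≥ 11.
Base case (r = 11): 3·2^r = 6144 and 37r^2 = 4477, so 6144 ≥ 4477.
Suppose the result is true for r = m, so 3·2^m ≥ 37m^2.
Then 3·2^(m + 1) = 2·(3·2^m) ≥ 2·(37m^2).
Also, for m ≥ 11 we have 2·(37m^2) ≥ 37(m+1)^2, since 2 ≥ (1 + 1/m)^2 for all m ≥ 11.
Combining, 3·2^(m + 1) ≥ 37(m+1)^2.
This completes the induction.
Hence the smallest such M is 11.

M = 11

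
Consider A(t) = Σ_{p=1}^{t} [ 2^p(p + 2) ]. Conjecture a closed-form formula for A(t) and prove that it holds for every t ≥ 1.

We claim A(t) = 2·2^t(t + 1) - 2 for all t ≥ 1.
Base step (t = 1): A(1) = 6, and the closed form gives 6. They agree.
Inductive step: suppose the statement holds for some p ≥ 1, so A(p) = 2·2^p(p + 1) - 2.
Then A(p+1) = A(p) + (2^(p + 1)(p + 3)) = (2·2^p(p + 1) - 2) + (2^(p + 1)(p + 3)).
Simplifying, A(p+1) = 4·2^p·p + 8·2^p - 2 = 2·2^(p+1)((p+1) + 1) - 2,
which is the closed form with t = p+1.
Hence, by induction on t, the claim holds for every t ≥ 1.

A(t) = 2·2^t(t + 1) - 2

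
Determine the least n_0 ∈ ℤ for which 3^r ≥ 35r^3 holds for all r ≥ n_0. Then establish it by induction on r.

n_0 = 10

At r = 9: 19683 < 25515, so the inequality fails and n_0 ≥ 10. We prove 3^r ≥ 35r^3 for all r ≥ 10.
Base step (r = 10): 3^r = 59049 and 35r^3 = 35000, so 59049 ≥ 35000.
Inductive step: assume the claim holds for r = m, so 3^m ≥ 35m^3.
Then 3^(m + 1) = 3·(3^m) ≥ 3·(35m^3).
Also, for m ≥ 10 we have 3·(35m^3) ≥ 35(m+1)^3, since 3 ≥ (1 + 1/m)^3 for all m ≥ 10.
Combining, 3^(m + 1) ≥ 35(m+1)^3.
By induction, the statement is established for all r ≥ 10.
Hence the smallest such n_0 is 10.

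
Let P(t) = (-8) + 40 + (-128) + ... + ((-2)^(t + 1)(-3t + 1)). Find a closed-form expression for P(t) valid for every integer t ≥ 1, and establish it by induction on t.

We claim P(t) = (-2)^(t + 2)t for all t ≥ 1.
When t = 1: P(1) = -8, and the closed form gives -8. They agree.
Inductive step: assume the claim holds for t = r, so P(r) = (-2)^(r + 2)r.
Then P(r+1) = P(r) + ((-2)^(r + 2)(-3r - 2)) = ((-2)^(r + 2)r) + ((-2)^(r + 2)(-3r - 2)).
Simplifying, P(r+1) = (-2)^(r + 3)(r + 1) = (-2)^((r+1) + 2)(r+1),
which is the closed form with t = r+1.
Hence, by induction on t, the claim holds for every t ≥ 1.

P(t) = (-2)^(t + 2)t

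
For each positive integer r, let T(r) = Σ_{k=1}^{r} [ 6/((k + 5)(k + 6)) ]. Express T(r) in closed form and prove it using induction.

We claim T(r) = r/(r + 6) for all r ≥ 1.
Base case (r = 1): T(1) = 1/7, and the closed form gives 1/7. They agree.
Suppose the result is true for r = k, so T(k) = k/(k + 6).
Then T(k+1) = T(k) + (6/((k + 6)(k + 7))) = (k/(k + 6)) + (6/((k + 6)(k + 7))).
Simplifying, T(k+1) = (k + 1)/(k + 7) = (k+1)/((k+1) + 6),
which is the closed form with r = k+1.
By induction, the statement is established for all r ≥ 1.

T(r) = r/(r + 6)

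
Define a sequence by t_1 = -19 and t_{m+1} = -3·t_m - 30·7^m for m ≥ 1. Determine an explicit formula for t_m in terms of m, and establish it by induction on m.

Computing the first terms: t_1 = -19, t_2 = -153, t_3 = -1011. This suggests t_m = 2(-3)^(m - 1) - 3·7^m.
When m = 1: the formula gives -19 = -19 = t_1.
Inductive step: suppose the statement holds for some p ≥ 1, so t_p = 2(-3)^(p - 1) - 3·7^p.
Then t_{p+1} = -3·t_p - 30·7^p = -3·(2(-3)^(p - 1) - 3·7^p) - 30·7^p = 2(-3)^p - 3·7^(p + 1) = 2(-3)^((p+1) - 1) - 3·7^(p+1),
which is the claimed formula at m = p+1.
By induction, the statement is established for all m ≥ 1.

t_m = 2(-3)^(m - 1) - 3·7^m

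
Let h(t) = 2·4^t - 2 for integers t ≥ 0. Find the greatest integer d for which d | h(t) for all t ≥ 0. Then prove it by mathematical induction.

d = 6

Computing the first values: h(0) = 0 and h(1) = 6; gcd(0, 6) = 6, so d ≤ 6.
We prove 6 | 2·4^t - 2 for all t ≥ 0 by induction on t.
Base case (t = 0): h(0) = 0 = 6·(0), so 6 | h(0).
Suppose the result is true for t = m, i.e. 6 | h(m). Then
h(m+1) = 2·4^(m+1) - 2 = 4·(2·4^m - 2) + 6 = 4·h(m) + 6. The first term is divisible by 6 by the inductive hypothesis, and 6 is divisible by 6. Hence 6 | h(m+1).
Hence, by induction on t, the claim holds for every t ≥ 0.
Therefore the largest such d is 6.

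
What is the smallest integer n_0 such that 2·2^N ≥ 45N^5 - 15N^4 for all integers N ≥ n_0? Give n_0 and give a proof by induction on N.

At N = 28: 536870912 < 765246720, so the inequality fails and n_0 ≥ 29. We prove 2·2^N ≥ 45N^5 - 15N^4 for all N ≥ 29.
Base step (N = 29): 2·2^N = 1073741824 and 45N^5 - 15N^4 = 912392490, so 1073741824 ≥ 912392490.
Inductive step: assume the claim holds for N = m, so 2·2^m ≥ 45m^5 - 15m^4.
Then 2·2^(m + 1) = 2·(2·2^m) ≥ 2·(45m^5 - 15m^4).
Also, for m ≥ 29 we have 2·(45m^5 - 15m^4) ≥ 45(m+1)^5 - 15(m+1)^4, since 2·(45m^5 - 15m^4) − (45(m+1)^5 - 15(m+1)^4) = 45m^5 - 240m^4 - 390m^3 - 360m^2 - 165m - 30, which is nonnegative for all m ≥ 29.
Combining, 2·2^(m + 1) ≥ 45(m+1)^5 - 15(m+1)^4.
By induction, the statement is established for all N ≥ 29.
Hence the smallest such n_0 is 29.

n_0 = 29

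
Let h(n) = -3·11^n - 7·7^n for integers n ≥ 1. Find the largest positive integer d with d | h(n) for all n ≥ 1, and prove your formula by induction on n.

Computing the first values: h(1) = -82 and h(2) = -706; gcd(-82, -706) = 2, so d ≤ 2.
We prove 2 | -3·11^n - 7·7^n for all n ≥ 1 by induction on n.
Base step (n = 1): h(1) = -82 = 2·(-41), so 2 | h(1).
Suppose the result is true for n = r, i.e. 2 | h(r). Then
h(r+1) − 11·h(r) = (-3·11^(r+1) - 7·7^(r+1)) − 11·(-3·11^r - 7·7^r) = (-7)·7^r·(7 − 11) = (28)·7^r. Since 2 | h(r) by the inductive hypothesis, 2 | 11·h(r); and 2 | 28 since 28 = 2·14. Therefore 2 | h(r+1).
Hence, by induction on n, the claim holds for every n ≥ 1.
Therefore the largest such d is 2.

d = 2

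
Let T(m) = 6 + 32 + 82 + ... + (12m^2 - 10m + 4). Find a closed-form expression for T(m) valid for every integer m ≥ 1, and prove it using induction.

We claim T(m) = m(4m^2 + m + 1) for all m ≥ 1.
Base case (m = 1): T(1) = 6, and the closed form gives 6. They agree.
Inductive step: suppose the statement holds for some j ≥ 1, so T(j) = j(4j^2 + j + 1).
Then T(j+1) = T(j) + (12j^2 + 14j + 6) = (j(4j^2 + j + 1)) + (12j^2 + 14j + 6).
Simplifying, T(j+1) = (j + 1)(4j^2 + 9j + 6) = (j+1)(4(j+1)^2 + (j+1) + 1),
which is the closed form with m = j+1.
This completes the induction.

T(m) = m(4m^2 + m + 1)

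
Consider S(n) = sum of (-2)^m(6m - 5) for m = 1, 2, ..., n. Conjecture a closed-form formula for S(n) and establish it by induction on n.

We claim S(n) = 2(-2)^n(2n - 1) + 2 for all n ≥ 1.
For the base case n = 1: S(1) = -2, and the closed form gives -2. They agree.
Inductive step: assume the claim holds for n = m, so S(m) = 2(-2)^m(2m - 1) + 2.
Then S(m+1) = S(m) + ((-2)^(m + 1)(6m + 1)) = (2(-2)^m(2m - 1) + 2) + ((-2)^(m + 1)(6m + 1)).
Simplifying, S(m+1) = -8(-2)^m·m - 4(-2)^m + 2 = 2(-2)^(m+1)(2(m+1) - 1) + 2,
which is the closed form with n = m+1.
By the principle of mathematical induction, the result holds for all n ≥ 1.

S(n) = 2(-2)^n(2n - 1) + 2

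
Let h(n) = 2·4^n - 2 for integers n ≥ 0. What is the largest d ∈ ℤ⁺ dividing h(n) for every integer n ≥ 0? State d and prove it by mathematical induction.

Computing the first values: h(0) = 0 and h(1) = 6; gcd(0, 6) = 6, so d ≤ 6.
We prove 6 | 2·4^n - 2 for all n ≥ 0 by induction on n.
For the base case n = 0: h(0) = 0 = 6·(0), so 6 | h(0).
Inductive step: assume the claim holds for n = j, i.e. 6 | h(j). Then
h(j+1) = 2·4^(j+1) - 2 = 4·(2·4^j - 2) + 6 = 4·h(j) + 6. The first term is divisible by 6 by the inductive hypothesis, and 6 is divisible by 6. Hence 6 | h(j+1).
Hence, by induction on n, the claim holds for every n ≥ 0.
Therefore the largest such d is 6.

d = 6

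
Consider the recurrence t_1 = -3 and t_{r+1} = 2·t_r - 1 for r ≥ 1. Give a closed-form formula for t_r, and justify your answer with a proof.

t_r = -2^(r + 1) + 1

Computing the first terms: t_1 = -3, t_2 = -7, t_3 = -15. This suggests t_r = -2^(r + 1) + 1.
Base step (r = 1): the formula gives -3 = -3 = t_1.
Inductive step: assume the claim holds for r = p, so t_p = -2^(p + 1) + 1.
Then t_{p+1} = 2·t_p - 1 = 2·(-2^(p + 1) + 1) - 1 = -2^(p + 2) + 1 = -2^((p+1) + 1) + 1,
which is the claimed formula at r = p+1.
By induction, the statement is established for all r ≥ 1.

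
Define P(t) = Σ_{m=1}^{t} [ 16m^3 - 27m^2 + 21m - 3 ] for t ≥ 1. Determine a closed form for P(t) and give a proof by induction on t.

P(t) = t(4t + 3)(t^2 - t + 1)

We claim P(t) = t(4t + 3)(t^2 - t + 1) for all t ≥ 1.
When t = 1: P(1) = 7, and the closed form gives 7. They agree.
Inductive step: assume the claim holds for t = m, so P(m) = m(4m^3 - m^2 + m + 3).
Then P(m+1) = P(m) + (16m^3 + 21m^2 + 15m + 7) = (m(4m^3 - m^2 + m + 3)) + (16m^3 + 21m^2 + 15m + 7).
Simplifying, P(m+1) = (m + 1)(4m + 7)(m^2 + m + 1) = (m+1)(4(m+1) + 3)((m+1)^2 - (m+1) + 1),
which is the closed form with t = m+1.
By induction, the statement is established for all t ≥ 1.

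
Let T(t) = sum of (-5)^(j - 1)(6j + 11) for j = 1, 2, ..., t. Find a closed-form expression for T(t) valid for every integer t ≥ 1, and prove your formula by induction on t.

T(t) = -(-5)^t(t + 2) + 2

We claim T(t) = -(-5)^t(t + 2) + 2 for all t ≥ 1.
Base case (t = 1): T(1) = 17, and the closed form gives 17. They agree.
Inductive step: suppose the statement holds for some j ≥ 1, so T(j) = -(-5)^j(j + 2) + 2.
Then T(j+1) = T(j) + ((-5)^j(6j + 17)) = (-(-5)^j(j + 2) + 2) + ((-5)^j(6j + 17)).
Simplifying, T(j+1) = 5(-5)^j·j + 15(-5)^j + 2 = -(-5)^(j+1)((j+1) + 2) + 2,
which is the closed form with t = j+1.
Hence, by induction on t, the claim holds for every t ≥ 1.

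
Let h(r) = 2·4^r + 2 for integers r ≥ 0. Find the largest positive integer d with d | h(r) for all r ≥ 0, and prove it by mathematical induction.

Computing the first values: h(0) = 4 and h(1) = 10; gcd(4, 10) = 2, so d ≤ 2.
We prove 2 | 2·4^r + 2 for all r ≥ 0 by induction on r.
When r = 0: h(0) = 4 = 2·(2), so 2 | h(0).
Inductive step: suppose the statement holds for some p ≥ 0, i.e. 2 | h(p). Then
h(p+1) = 2·4^(p+1) + 2 = 4·(2·4^p + 2) - 6 = 4·h(p) - 6. The first term is divisible by 2 by the inductive hypothesis, and -6 is divisible by 2. Hence 2 | h(p+1).
Hence, by induction on r, the claim holds for every r ≥ 0.
Therefore the largest such d is 2.

d = 2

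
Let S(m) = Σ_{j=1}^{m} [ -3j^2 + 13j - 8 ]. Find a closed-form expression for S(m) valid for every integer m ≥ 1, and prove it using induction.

We claim S(m) = -m(m^2 - 5m + 2) for all m ≥ 1.
Base case (m = 1): S(1) = 2, and the closed form gives 2. They agree.
Inductive step: suppose the statement holds for some j ≥ 1, so S(j) = j(-j^2 + 5j - 2).
Then S(j+1) = S(j) + (-3j^2 + 7j + 2) = (j(-j^2 + 5j - 2)) + (-3j^2 + 7j + 2).
Simplifying, S(j+1) = -(j + 1)(j^2 - 3j - 2) = -(j+1)((j+1)^2 - 5(j+1) + 2),
which is the closed form with m = j+1.
By induction, the statement is established for all m ≥ 1.

S(m) = -m(m^2 - 5m + 2)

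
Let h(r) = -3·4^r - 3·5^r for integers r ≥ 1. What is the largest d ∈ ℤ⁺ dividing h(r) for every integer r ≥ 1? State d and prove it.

d = 3

Computing the first values: h(1) = -27 and h(2) = -123; gcd(-27, -123) = 3, so d ≤ 3.
We prove 3 | -3·4^r - 3·5^r for all r ≥ 1 by induction on r.
For the base case r = 1: h(1) = -27 = 3·(-9), so 3 | h(1).
Inductive step: assume the claim holds for r = j, i.e. 3 | h(j). Then
h(j+1) − 5·h(j) = (-3·4^(j+1) - 3·5^(j+1)) − 5·(-3·4^j - 3·5^j) = (-3)·4^j·(4 − 5) = (3)·4^j. Since 3 | h(j) by the inductive hypothesis, 3 | 5·h(j); and 3 | 3 since 3 = 3·1. Therefore 3 | h(j+1).
This completes the induction.
Therefore the largest such d is 3.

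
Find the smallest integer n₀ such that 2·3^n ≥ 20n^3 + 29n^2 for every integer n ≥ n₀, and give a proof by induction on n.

At n = 7: 4374 < 8281, so the inequality fails and n₀ ≥ 8. We prove 2·3^n ≥ 20n^3 + 29n^2 for all n ≥ 8.
When n = 8: 2·3^n = 13122 and 20n^3 + 29n^2 = 12096, so 13122 ≥ 12096.
Suppose the result is true for n = m, so 2·3^m ≥ 20m^3 + 29m^2.
Then 2·3^(m + 1) = 3·(2·3^m) ≥ 3·(20m^3 + 29m^2).
Also, for m ≥ 8 we have 3·(20m^3 + 29m^2) ≥ 20(m+1)^3 + 29(m+1)^2, since 3·(20m^3 + 29m^2) − (20(m+1)^3 + 29(m+1)^2) = 40m^3 - 2m^2 - 118m - 49, which is nonnegative for all m ≥ 8.
Combining, 2·3^(m + 1) ≥ 20(m+1)^3 + 29(m+1)^2.
By the principle of mathematical induction, the result holds for all n ≥ 8.
Hence the smallest such n₀ is 8.

n₀ = 8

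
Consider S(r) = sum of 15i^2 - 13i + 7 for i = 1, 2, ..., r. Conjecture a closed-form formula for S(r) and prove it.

We claim S(r) = r(5r^2 + r + 3) for all r ≥ 1.
Base step (r = 1): S(1) = 9, and the closed form gives 9. They agree.
Inductive step: suppose the statement holds for some i ≥ 1, so S(i) = i(5i^2 + i + 3).
Then S(i+1) = S(i) + (15i^2 + 17i + 9) = (i(5i^2 + i + 3)) + (15i^2 + 17i + 9).
Simplifying, S(i+1) = (i + 1)(5i^2 + 11i + 9) = (i+1)(5(i+1)^2 + (i+1) + 3),
which is the closed form with r = i+1.
By the principle of mathematical induction, the result holds for all r ≥ 1.

S(r) = r(5r^2 + r + 3)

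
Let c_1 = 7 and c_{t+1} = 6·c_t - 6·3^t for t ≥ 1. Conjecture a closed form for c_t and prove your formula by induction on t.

c_t = 2·3^t + 6^(t - 1)

Computing the first terms: c_1 = 7, c_2 = 24, c_3 = 90. This suggests c_t = 2·3^t + 6^(t - 1).
Base case (t = 1): the formula gives 7 = 7 = c_1.
Inductive step: assume the claim holds for t = i, so c_i = 2·3^i + 6^(i - 1).
Then c_{i+1} = 6·c_i - 6·3^i = 6·(2·3^i + 6^(i - 1)) - 6·3^i = 2·3^(i + 1) + 6^i = 2·3^(i+1) + 6^((i+1) - 1),
which is the claimed formula at t = i+1.
Hence, by induction on t, the claim holds for every t ≥ 1.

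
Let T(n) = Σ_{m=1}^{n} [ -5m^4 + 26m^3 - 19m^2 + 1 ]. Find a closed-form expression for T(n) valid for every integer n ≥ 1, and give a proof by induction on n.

We claim T(n) = -n(n^4 - 4n^3 - 5n^2 + 3n + 2) for all n ≥ 1.
Base case (n = 1): T(1) = 3, and the closed form gives 3. They agree.
For the inductive step, assume it holds for an arbitrary m ≥ 1, so T(m) = m(-m^4 + 4m^3 + 5m^2 - 3m - 2).
Then T(m+1) = T(m) + (-5m^4 + 6m^3 + 29m^2 + 20m + 3) = (m(-m^4 + 4m^3 + 5m^2 - 3m - 2)) + (-5m^4 + 6m^3 + 29m^2 + 20m + 3).
Simplifying, T(m+1) = -(m + 1)(m^4 - 11m^2 - 15m - 3) = -(m+1)((m+1)^4 - 4(m+1)^3 - 5(m+1)^2 + 3(m+1) + 2),
which is the closed form with n = m+1.
By the principle of mathematical induction, the result holds for all n ≥ 1.

T(n) = -n(n^4 - 4n^3 - 5n^2 + 3n + 2)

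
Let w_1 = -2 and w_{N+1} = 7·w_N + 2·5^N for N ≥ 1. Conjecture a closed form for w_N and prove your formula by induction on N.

w_N = -5^N + 3·7^(N - 1)

Computing the first terms: w_1 = -2, w_2 = -4, w_3 = 22. This suggests w_N = -5^N + 3·7^(N - 1).
Base step (N = 1): the formula gives -2 = -2 = w_1.
Inductive step: assume the claim holds for N = j, so w_j = -5^j + 3·7^(j - 1).
Then w_{j+1} = 7·w_j + 2·5^j = 7·(-5^j + 3·7^(j - 1)) + 2·5^j = -5^(j + 1) + 3·7^j = -5^(j+1) + 3·7^((j+1) - 1),
which is the claimed formula at N = j+1.
Hence, by induction on N, the claim holds for every N ≥ 1.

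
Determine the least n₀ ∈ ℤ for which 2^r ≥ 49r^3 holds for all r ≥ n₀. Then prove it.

At r = 18: 262144 < 285768, so the inequality fails and n₀ ≥ 19. We prove 2^r ≥ 49r^3 for all r ≥ 19.
Base step (r = 19): 2^r = 524288 and 49r^3 = 336091, so 524288 ≥ 336091.
Suppose the result is true for r = k, so 2^k ≥ 49k^3.
Then 2^(k + 1) = 2·(2^k) ≥ 2·(49k^3).
Also, for k ≥ 19 we have 2·(49k^3) ≥ 49(k+1)^3, since 2 ≥ (1 + 1/k)^3 for all k ≥ 19.
Combining, 2^(k + 1) ≥ 49(k+1)^3.
This completes the induction.
Hence the smallest such n₀ is 19.

n₀ = 19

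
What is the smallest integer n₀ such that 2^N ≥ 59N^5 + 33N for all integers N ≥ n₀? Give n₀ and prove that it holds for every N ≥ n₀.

n₀ = 31

At N = 30: 1073741824 < 1433700990, so the inequality fails and n₀ ≥ 31. We prove 2^N ≥ 59N^5 + 33N for all N ≥ 31.
For the base case N = 31: 2^N = 2147483648 and 59N^5 + 33N = 1689120932, so 2147483648 ≥ 1689120932.
Inductive step: suppose the statement holds for some i ≥ 31, so 2^i ≥ 59i^5 + 33i.
Then 2^(i + 1) = 2·(2^i) ≥ 2·(59i^5 + 33i).
Also, for i ≥ 31 we have 2·(59i^5 + 33i) ≥ 59(i+1)^5 + 33(i+1), since 2·(59i^5 + 33i) − (59(i+1)^5 + 33(i+1)) = 59i^5 - 295i^4 - 590i^3 - 590i^2 - 262i - 92, which is nonnegative for all i ≥ 31.
Combining, 2^(i + 1) ≥ 59(i+1)^5 + 33(i+1).
Hence, by induction on N, the claim holds for every N ≥ 31.
Hence the smallest such n₀ is 31.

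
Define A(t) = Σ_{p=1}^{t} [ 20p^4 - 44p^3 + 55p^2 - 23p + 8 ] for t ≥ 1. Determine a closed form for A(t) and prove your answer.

A(t) = t(4t^4 - t^3 + 3t^2 + 5t + 5)

We claim A(t) = t(4t^4 - t^3 + 3t^2 + 5t + 5) for all t ≥ 1.
When t = 1: A(1) = 16, and the closed form gives 16. They agree.
Inductive step: suppose the statement holds for some p ≥ 1, so A(p) = p(4p^4 - p^3 + 3p^2 + 5p + 5).
Then A(p+1) = A(p) + (20p^4 + 36p^3 + 43p^2 + 35p + 16) = (p(4p^4 - p^3 + 3p^2 + 5p + 5)) + (20p^4 + 36p^3 + 43p^2 + 35p + 16).
Simplifying, A(p+1) = (p + 1)(4p^4 + 15p^3 + 24p^2 + 24p + 16) = (p+1)(4(p+1)^4 - (p+1)^3 + 3(p+1)^2 + 5(p+1) + 5),
which is the closed form with t = p+1.
Hence, by induction on t, the claim holds for every t ≥ 1.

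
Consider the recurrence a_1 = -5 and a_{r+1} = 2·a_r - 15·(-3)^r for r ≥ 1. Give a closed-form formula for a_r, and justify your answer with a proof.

a_r = -(-3)^(r + 1) + 2^(r + 1)

Computing the first terms: a_1 = -5, a_2 = 35, a_3 = -65. This suggests a_r = -(-3)^(r + 1) + 2^(r + 1).
For the base case r = 1: the formula gives -5 = -5 = a_1.
Inductive step: assume the claim holds for r = m, so a_m = -(-3)^(m + 1) + 2^(m + 1).
Then a_{m+1} = 2·a_m - 15·(-3)^m = 2·(-(-3)^(m + 1) + 2^(m + 1)) - 15·(-3)^m = -(-3)^(m + 2) + 2^(m + 2) = -(-3)^((m+1) + 1) + 2^((m+1) + 1),
which is the claimed formula at r = m+1.
By the principle of mathematical induction, the result holds for all r ≥ 1.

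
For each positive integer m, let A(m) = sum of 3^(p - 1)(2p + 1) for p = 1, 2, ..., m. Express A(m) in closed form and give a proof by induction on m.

We claim A(m) = 3^m·m for all m ≥ 1.
Base case (m = 1): A(1) = 3, and the closed form gives 3. They agree.
Suppose the result is true for m = p, so A(p) = 3^p·p.
Then A(p+1) = A(p) + (3^p(2p + 3)) = (3^p·p) + (3^p(2p + 3)).
Simplifying, A(p+1) = 3^(p + 1)(p + 1) = 3^(p+1)·(p+1),
which is the closed form with m = p+1.
By induction, the statement is established for all m ≥ 1.

A(m) = 3^m·m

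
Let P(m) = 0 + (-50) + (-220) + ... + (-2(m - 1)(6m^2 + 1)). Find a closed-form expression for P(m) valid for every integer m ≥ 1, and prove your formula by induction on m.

P(m) = -m(m - 1)(3m^2 + 5m + 3)

We claim P(m) = -m(m - 1)(3m^2 + 5m + 3) for all m ≥ 1.
For the base case m = 1: P(1) = 0, and the closed form gives 0. They agree.
Inductive step: suppose the statement holds for some r ≥ 1, so P(r) = r(-3r^3 - 2r^2 + 2r + 3).
Then P(r+1) = P(r) + (-2r(6(r + 1)^2 + 1)) = (r(-3r^3 - 2r^2 + 2r + 3)) + (-2r(6(r + 1)^2 + 1)).
Simplifying, P(r+1) = -r(r + 1)(3r^2 + 11r + 11) = -(r+1)((r+1) - 1)(3(r+1)^2 + 5(r+1) + 3),
which is the closed form with m = r+1.
By the principle of mathematical induction, the result holds for all m ≥ 1.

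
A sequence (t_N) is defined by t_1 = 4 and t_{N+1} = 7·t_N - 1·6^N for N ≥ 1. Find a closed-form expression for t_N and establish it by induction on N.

Computing the first terms: t_1 = 4, t_2 = 22, t_3 = 118. This suggests t_N = 6^N - 2·7^(N - 1).
Base step (N = 1): the formula gives 4 = 4 = t_1.
Suppose the result is true for N = j, so t_j = 6^j - 2·7^(j - 1).
Then t_{j+1} = 7·t_j - 1·6^j = 7·(6^j - 2·7^(j - 1)) - 1·6^j = 6^(j + 1) - 2·7^j = 6^(j+1) - 2·7^((j+1) - 1),
which is the claimed formula at N = j+1.
By induction, the statement is established for all N ≥ 1.

t_N = 6^N - 2·7^(N - 1)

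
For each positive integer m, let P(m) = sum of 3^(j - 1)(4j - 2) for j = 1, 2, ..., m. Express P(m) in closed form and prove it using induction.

We claim P(m) = 2·3^m(m - 1) + 2 for all m ≥ 1.
Base case (m = 1): P(1) = 2, and the closed form gives 2. They agree.
Suppose the result is true for m = j, so P(j) = 2·3^j(j - 1) + 2.
Then P(j+1) = P(j) + (3^j(4j + 2)) = (2·3^j(j - 1) + 2) + (3^j(4j + 2)).
Simplifying, P(j+1) = 6·3^j·j + 2 = 2·3^(j+1)((j+1) - 1) + 2,
which is the closed form with m = j+1.
This completes the induction.

P(m) = 2·3^m(m - 1) + 2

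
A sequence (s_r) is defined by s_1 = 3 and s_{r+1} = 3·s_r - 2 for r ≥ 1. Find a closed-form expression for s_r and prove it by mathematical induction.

s_r = 2·3^(r - 1) + 1

Computing the first terms: s_1 = 3, s_2 = 7, s_3 = 19. This suggests s_r = 2·3^(r - 1) + 1.
For the base case r = 1: the formula gives 3 = 3 = s_1.
For the inductive step, assume it holds for an arbitrary k ≥ 1, so s_k = 2·3^(k - 1) + 1.
Then s_{k+1} = 3·s_k - 2 = 3·(2·3^(k - 1) + 1) - 2 = 2·3^k + 1 = 2·3^((k+1) - 1) + 1,
which is the claimed formula at r = k+1.
Hence, by induction on r, the claim holds for every r ≥ 1.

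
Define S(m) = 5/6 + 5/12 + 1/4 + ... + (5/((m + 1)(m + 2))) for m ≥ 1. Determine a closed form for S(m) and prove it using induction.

We claim S(m) = 5m/(2(m + 2)) for all m ≥ 1.
Base step (m = 1): S(1) = 5/6, and the closed form gives 5/6. They agree.
Inductive step: suppose the statement holds for some p ≥ 1, so S(p) = 5p/(2(p + 2)).
Then S(p+1) = S(p) + (5/((p + 2)(p + 3))) = (5p/(2(p + 2))) + (5/((p + 2)(p + 3))).
Simplifying, S(p+1) = 5(p + 1)/(2(p + 3)) = 5(p+1)/(2((p+1) + 2)),
which is the closed form with m = p+1.
This completes the induction.

S(m) = 5m/(2(m + 2))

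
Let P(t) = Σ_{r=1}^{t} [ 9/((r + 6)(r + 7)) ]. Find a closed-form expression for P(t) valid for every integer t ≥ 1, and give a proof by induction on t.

P(t) = 9t/(7(t + 7))

We claim P(t) = 9t/(7(t + 7)) for all t ≥ 1.
When t = 1: P(1) = 9/56, and the closed form gives 9/56. They agree.
For the inductive step, assume it holds for an arbitrary r ≥ 1, so P(r) = 9r/(7(r + 7)).
Then P(r+1) = P(r) + (9/((r + 7)(r + 8))) = (9r/(7(r + 7))) + (9/((r + 7)(r + 8))).
Simplifying, P(r+1) = 9(r + 1)/(7(r + 8)) = 9(r+1)/(7((r+1) + 7)),
which is the closed form with t = r+1.
Hence, by induction on t, the claim holds for every t ≥ 1.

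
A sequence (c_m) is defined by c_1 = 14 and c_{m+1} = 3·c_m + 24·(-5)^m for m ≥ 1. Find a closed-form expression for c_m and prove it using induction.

Computing the first terms: c_1 = 14, c_2 = -78, c_3 = 366. This suggests c_m = -3(-5)^m - 3^(m - 1).
When m = 1: the formula gives 14 = 14 = c_1.
Inductive step: suppose the statement holds for some j ≥ 1, so c_j = -3(-5)^j - 3^(j - 1).
Then c_{j+1} = 3·c_j + 24·(-5)^j = 3·(-3(-5)^j - 3^(j - 1)) + 24·(-5)^j = -3(-5)^(j + 1) - 3^j = -3(-5)^(j+1) - 3^((j+1) - 1),
which is the claimed formula at m = j+1.
By induction, the statement is established for all m ≥ 1.

c_m = -3(-5)^m - 3^(m - 1)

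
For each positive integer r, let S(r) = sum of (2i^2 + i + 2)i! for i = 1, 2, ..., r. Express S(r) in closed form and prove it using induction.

S(r) = (2r + 1)(r + 1)! - 1

We claim S(r) = (2r + 1)(r + 1)! - 1 for all r ≥ 1.
Base case (r = 1): S(1) = 5, and the closed form gives 5. They agree.
Suppose the result is true for r = i, so S(i) = (2i + 1)(i + 1)! - 1.
Then S(i+1) = S(i) + ((2i^2 + 5i + 5)(i + 1)!) = ((2i + 1)(i + 1)! - 1) + ((2i^2 + 5i + 5)(i + 1)!).
Simplifying, S(i+1) = (2(i+1) + 1)((i+1) + 1)! - 1,
which is the closed form with r = i+1.
By the principle of mathematical induction, the result holds for all r ≥ 1.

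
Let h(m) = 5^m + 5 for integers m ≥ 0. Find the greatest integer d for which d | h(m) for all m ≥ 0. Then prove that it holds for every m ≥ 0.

d = 2

Computing the first values: h(0) = 6 and h(1) = 10; gcd(6, 10) = 2, so d ≤ 2.
We prove 2 | 5^m + 5 for all m ≥ 0 by induction on m.
When m = 0: h(0) = 6 = 2·(3), so 2 | h(0).
Suppose the result is true for m = i, i.e. 2 | h(i). Then
h(i+1) = 5^(i+1) + 5 = 5·(5^i + 5) - 20 = 5·h(i) - 20. The first term is divisible by 2 by the inductive hypothesis, and -20 is divisible by 2. Hence 2 | h(i+1).
By the principle of mathematical induction, the result holds for all m ≥ 0.
Therefore the largest such d is 2.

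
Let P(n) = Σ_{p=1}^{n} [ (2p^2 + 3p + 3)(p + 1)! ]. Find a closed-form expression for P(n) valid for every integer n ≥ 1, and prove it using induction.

P(n) = (2n + 1)(n + 2)! - 2

We claim P(n) = (2n + 1)(n + 2)! - 2 for all n ≥ 1.
Base step (n = 1): P(1) = 16, and the closed form gives 16. They agree.
Inductive step: assume the claim holds for n = p, so P(p) = (2p + 1)(p + 2)! - 2.
Then P(p+1) = P(p) + ((2p^2 + 7p + 8)(p + 2)!) = ((2p + 1)(p + 2)! - 2) + ((2p^2 + 7p + 8)(p + 2)!).
Simplifying, P(p+1) = (2(p+1) + 1)((p+1) + 2)! - 2,
which is the closed form with n = p+1.
By the principle of mathematical induction, the result holds for all n ≥ 1.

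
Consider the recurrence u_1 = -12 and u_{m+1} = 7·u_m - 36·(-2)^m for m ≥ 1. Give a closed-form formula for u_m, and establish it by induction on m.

u_m = (-2)^(m + 2) - 4·7^(m - 1)

Computing the first terms: u_1 = -12, u_2 = -12, u_3 = -228. This suggests u_m = (-2)^(m + 2) - 4·7^(m - 1).
For the base case m = 1: the formula gives -12 = -12 = u_1.
Inductive step: suppose the statement holds for some j ≥ 1, so u_j = (-2)^(j + 2) - 4·7^(j - 1).
Then u_{j+1} = 7·u_j - 36·(-2)^j = 7·((-2)^(j + 2) - 4·7^(j - 1)) - 36·(-2)^j = (-2)^(j + 3) - 4·7^j = (-2)^((j+1) + 2) - 4·7^((j+1) - 1),
which is the claimed formula at m = j+1.
By induction, the statement is established for all m ≥ 1.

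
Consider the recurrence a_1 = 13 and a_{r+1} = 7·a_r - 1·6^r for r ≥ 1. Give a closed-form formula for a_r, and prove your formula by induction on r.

a_r = 6^r + 7^r

Computing the first terms: a_1 = 13, a_2 = 85, a_3 = 559. This suggests a_r = 6^r + 7^r.
Base step (r = 1): the formula gives 13 = 13 = a_1.
For the inductive step, assume it holds for an arbitrary k ≥ 1, so a_k = 6^k + 7^k.
Then a_{k+1} = 7·a_k - 1·6^k = 7·(6^k + 7^k) - 1·6^k = 6^(k + 1) + 7^(k + 1),
which is the claimed formula at r = k+1.
This completes the induction.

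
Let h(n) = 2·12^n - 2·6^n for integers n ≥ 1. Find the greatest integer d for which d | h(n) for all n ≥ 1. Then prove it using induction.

d = 12

Computing the first values: h(1) = 12 and h(2) = 216; gcd(12, 216) = 12, so d ≤ 12.
We prove 12 | 2·12^n - 2·6^n for all n ≥ 1 by induction on n.
When n = 1: h(1) = 12 = 12·(1), so 12 | h(1).
Inductive step: assume the claim holds for n = i, i.e. 12 | h(i). Then
h(i+1) − 12·h(i) = (2·12^(i+1) - 2·6^(i+1)) − 12·(2·12^i - 2·6^i) = (-2)·6^i·(6 − 12) = (12)·6^i. Since 12 | h(i) by the inductive hypothesis, 12 | 12·h(i); and 12 | 12 since 12 = 12·1. Therefore 12 | h(i+1).
By induction, the statement is established for all n ≥ 1.
Therefore the largest such d is 12.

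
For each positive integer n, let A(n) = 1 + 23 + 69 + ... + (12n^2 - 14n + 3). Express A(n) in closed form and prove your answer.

A(n) = n(4n^2 - n - 2)

We claim A(n) = n(4n^2 - n - 2) for all n ≥ 1.
Base case (n = 1): A(1) = 1, and the closed form gives 1. They agree.
Inductive step: assume the claim holds for n = i, so A(i) = i(4i^2 - i - 2).
Then A(i+1) = A(i) + (12i^2 + 10i + 1) = (i(4i^2 - i - 2)) + (12i^2 + 10i + 1).
Simplifying, A(i+1) = (i + 1)(4i^2 + 7i + 1) = (i+1)(4(i+1)^2 - (i+1) - 2),
which is the closed form with n = i+1.
Hence, by induction on n, the claim holds for every n ≥ 1.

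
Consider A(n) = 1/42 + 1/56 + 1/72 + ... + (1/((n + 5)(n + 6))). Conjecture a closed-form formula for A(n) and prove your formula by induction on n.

We claim A(n) = n/(6(n + 6)) for all n ≥ 1.
For the base case n = 1: A(1) = 1/42, and the closed form gives 1/42. They agree.
Suppose the result is true for n = r, so A(r) = r/(6(r + 6)).
Then A(r+1) = A(r) + (1/((r + 6)(r + 7))) = (r/(6(r + 6))) + (1/((r + 6)(r + 7))).
Simplifying, A(r+1) = (r + 1)/(6(r + 7)) = (r+1)/(6((r+1) + 6)),
which is the closed form with n = r+1.
By induction, the statement is established for all n ≥ 1.

A(n) = n/(6(n + 6))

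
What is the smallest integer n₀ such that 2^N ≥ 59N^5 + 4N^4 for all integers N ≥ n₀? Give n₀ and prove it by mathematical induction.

At N = 30: 1073741824 < 1436940000, so the inequality fails and n₀ ≥ 31. We prove 2^N ≥ 59N^5 + 4N^4 for all N ≥ 31.
When N = 31: 2^N = 2147483648 and 59N^5 + 4N^4 = 1692813993, so 2147483648 ≥ 1692813993.
Inductive step: suppose the statement holds for some p ≥ 31, so 2^p ≥ 59p^5 + 4p^4.
Then 2^(p + 1) = 2·(2^p) ≥ 2·(59p^5 + 4p^4).
Also, for p ≥ 31 we have 2·(59p^5 + 4p^4) ≥ 59(p+1)^5 + 4(p+1)^4, since 2·(59p^5 + 4p^4) − (59(p+1)^5 + 4(p+1)^4) = 59p^5 - 291p^4 - 606p^3 - 614p^2 - 311p - 63, which is nonnegative for all p ≥ 31.
Combining, 2^(p + 1) ≥ 59(p+1)^5 + 4(p+1)^4.
By the principle of mathematical induction, the result holds for all N ≥ 31.
Hence the smallest such n₀ is 31.

n₀ = 31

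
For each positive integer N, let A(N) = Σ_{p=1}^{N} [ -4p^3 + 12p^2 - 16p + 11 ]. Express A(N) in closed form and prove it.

We claim A(N) = -N(N^3 - 2N^2 + 3N - 5) for all N ≥ 1.
For the base case N = 1: A(1) = 3, and the closed form gives 3. They agree.
Suppose the result is true for N = p, so A(p) = p(-p^3 + 2p^2 - 3p + 5).
Then A(p+1) = A(p) + (-4p^3 - 4p + 3) = (p(-p^3 + 2p^2 - 3p + 5)) + (-4p^3 - 4p + 3).
Simplifying, A(p+1) = -(p + 1)(p^3 + p^2 + 2p - 3) = -(p+1)((p+1)^3 - 2(p+1)^2 + 3(p+1) - 5),
which is the closed form with N = p+1.
Hence, by induction on N, the claim holds for every N ≥ 1.

A(N) = -N(N^3 - 2N^2 + 3N - 5)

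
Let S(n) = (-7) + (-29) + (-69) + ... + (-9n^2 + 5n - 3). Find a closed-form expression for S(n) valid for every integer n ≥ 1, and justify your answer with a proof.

S(n) = -n(3n^2 + 2n + 2)

We claim S(n) = -n(3n^2 + 2n + 2) for all n ≥ 1.
When n = 1: S(1) = -7, and the closed form gives -7. They agree.
For the inductive step, assume it holds for an arbitrary p ≥ 1, so S(p) = p(-3p^2 - 2p - 2).
Then S(p+1) = S(p) + (5p - 9(p + 1)^2 + 2) = (p(-3p^2 - 2p - 2)) + (5p - 9(p + 1)^2 + 2).
Simplifying, S(p+1) = -(p + 1)(3p^2 + 8p + 7) = -(p+1)(3(p+1)^2 + 2(p+1) + 2),
which is the closed form with n = p+1.
This completes the induction.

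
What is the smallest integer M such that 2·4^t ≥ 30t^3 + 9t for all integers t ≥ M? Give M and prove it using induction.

M = 6

At t = 5: 2048 < 3795, so the inequality fails and M ≥ 6. We prove 2·4^t ≥ 30t^3 + 9t for all t ≥ 6.
Base step (t = 6): 2·4^t = 8192 and 30t^3 + 9t = 6534, so 8192 ≥ 6534.
Inductive step: suppose the statement holds for some k ≥ 6, so 2·4^k ≥ 30k^3 + 9k.
Then 2·4^(k + 1) = 4·(2·4^k) ≥ 4·(30k^3 + 9k).
Also, for k ≥ 6 we have 4·(30k^3 + 9k) ≥ 30(k+1)^3 + 9(k+1), since 4·(30k^3 + 9k) − (30(k+1)^3 + 9(k+1)) = 90k^3 - 90k^2 - 63k - 39, which is nonnegative for all k ≥ 6.
Combining, 2·4^(k + 1) ≥ 30(k+1)^3 + 9(k+1).
Hence, by induction on t, the claim holds for every t ≥ 6.
Hence the smallest such M is 6.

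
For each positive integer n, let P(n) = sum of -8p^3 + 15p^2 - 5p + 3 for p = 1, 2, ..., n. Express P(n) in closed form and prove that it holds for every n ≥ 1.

P(n) = -n(2n^3 - n^2 - 3n - 3)

We claim P(n) = -n(2n^3 - n^2 - 3n - 3) for all n ≥ 1.
When n = 1: P(1) = 5, and the closed form gives 5. They agree.
For the inductive step, assume it holds for an arbitrary p ≥ 1, so P(p) = p(-2p^3 + p^2 + 3p + 3).
Then P(p+1) = P(p) + (-8p^3 - 9p^2 + p + 5) = (p(-2p^3 + p^2 + 3p + 3)) + (-8p^3 - 9p^2 + p + 5).
Simplifying, P(p+1) = -(p + 1)(2p^3 + 5p^2 + p - 5) = -(p+1)(2(p+1)^3 - (p+1)^2 - 3(p+1) - 3),
which is the closed form with n = p+1.
By the principle of mathematical induction, the result holds for all n ≥ 1.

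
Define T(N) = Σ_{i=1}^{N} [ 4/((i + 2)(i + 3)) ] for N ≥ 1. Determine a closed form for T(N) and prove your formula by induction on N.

T(N) = 4N/(3(N + 3))

We claim T(N) = 4N/(3(N + 3)) for all N ≥ 1.
Base step (N = 1): T(1) = 1/3, and the closed form gives 1/3. They agree.
Inductive step: suppose the statement holds for some i ≥ 1, so T(i) = 4i/(3(i + 3)).
Then T(i+1) = T(i) + (4/((i + 3)(i + 4))) = (4i/(3(i + 3))) + (4/((i + 3)(i + 4))).
Simplifying, T(i+1) = 4(i + 1)/(3(i + 4)) = 4(i+1)/(3((i+1) + 3)),
which is the closed form with N = i+1.
This completes the induction.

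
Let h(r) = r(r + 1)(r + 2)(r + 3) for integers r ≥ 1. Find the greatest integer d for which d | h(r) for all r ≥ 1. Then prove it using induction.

Computing the first values: h(1) = 24 and h(2) = 120; gcd(24, 120) = 24, so d ≤ 24.
We prove 24 | r(r + 1)(r + 2)(r + 3) for all r ≥ 1 by induction on r.
When r = 1: h(1) = 24 = 24·(1), so 24 | h(1).
Inductive step: assume the claim holds for r = k, i.e. 24 | h(k). Then
h(k+1) − h(k) = (k+1)·(k+2)·(k+3)·(k+4) − k·(k+1)·(k+2)·(k+3) = (k+1)·(k+2)·(k+3)·[(k+4) − k] = 4·(k+1)·(k+2)·(k+3). The product of 3 consecutive integers is divisible by (3)! = 6, so h(k+1) − h(k) is divisible by 4·6 = 24. By the inductive hypothesis 24 | h(k), hence 24 | h(k+1).
This completes the induction.
Therefore the largest such d is 24.

d = 24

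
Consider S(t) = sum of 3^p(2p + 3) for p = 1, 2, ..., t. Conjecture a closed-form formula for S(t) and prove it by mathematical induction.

We claim S(t) = 3·3^t(t + 1) - 3 for all t ≥ 1.
For the base case t = 1: S(1) = 15, and the closed form gives 15. They agree.
Suppose the result is true for t = p, so S(p) = 3·3^p(p + 1) - 3.
Then S(p+1) = S(p) + (3^(p + 1)(2p + 5)) = (3·3^p(p + 1) - 3) + (3^(p + 1)(2p + 5)).
Simplifying, S(p+1) = 9·3^p·p + 18·3^p - 3 = 3·3^(p+1)((p+1) + 1) - 3,
which is the closed form with t = p+1.
Hence, by induction on t, the claim holds for every t ≥ 1.

S(t) = 3·3^t(t + 1) - 3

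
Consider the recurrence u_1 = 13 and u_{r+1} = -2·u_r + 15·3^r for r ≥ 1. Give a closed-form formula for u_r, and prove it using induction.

Computing the first terms: u_1 = 13, u_2 = 19, u_3 = 97. This suggests u_r = (-2)^(r + 1) + 3^(r + 1).
Base step (r = 1): the formula gives 13 = 13 = u_1.
For the inductive step, assume it holds for an arbitrary k ≥ 1, so u_k = (-2)^(k + 1) + 3^(k + 1).
Then u_{k+1} = -2·u_k + 15·3^k = -2·((-2)^(k + 1) + 3^(k + 1)) + 15·3^k = (-2)^(k + 2) + 3^(k + 2) = (-2)^((k+1) + 1) + 3^((k+1) + 1),
which is the claimed formula at r = k+1.
By the principle of mathematical induction, the result holds for all r ≥ 1.

u_r = (-2)^(r + 1) + 3^(r + 1)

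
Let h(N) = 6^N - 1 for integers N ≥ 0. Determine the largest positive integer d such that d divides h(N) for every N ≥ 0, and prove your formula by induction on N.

Computing the first values: h(0) = 0 and h(1) = 5; gcd(0, 5) = 5, so d ≤ 5.
We prove 5 | 6^N - 1 for all N ≥ 0 by induction on N.
For the base case N = 0: h(0) = 0 = 5·(0), so 5 | h(0).
Inductive step: assume the claim holds for N = i, i.e. 5 | h(i). Then
h(i+1) = 6^(i+1) - 1 = 6·(6^i - 1) + 5 = 6·h(i) + 5. The first term is divisible by 5 by the inductive hypothesis, and 5 is divisible by 5. Hence 5 | h(i+1).
By induction, the statement is established for all N ≥ 0.
Therefore the largest such d is 5.

d = 5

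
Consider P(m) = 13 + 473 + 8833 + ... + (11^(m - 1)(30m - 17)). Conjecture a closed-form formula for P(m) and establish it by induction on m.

We claim P(m) = 11^m(3m - 2) + 2 for all m ≥ 1.
Base step (m = 1): P(1) = 13, and the closed form gives 13. They agree.
Suppose the result is true for m = p, so P(p) = 11^p(3p - 2) + 2.
Then P(p+1) = P(p) + (11^p(30p + 13)) = (11^p(3p - 2) + 2) + (11^p(30p + 13)).
Simplifying, P(p+1) = 33·11^p·p + 11·11^p + 2 = 11^(p+1)(3(p+1) - 2) + 2,
which is the closed form with m = p+1.
This completes the induction.

P(m) = 11^m(3m - 2) + 2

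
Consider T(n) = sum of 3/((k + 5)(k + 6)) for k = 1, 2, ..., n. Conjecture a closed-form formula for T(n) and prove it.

We claim T(n) = n/(2(n + 6)) for all n ≥ 1.
Base step (n = 1): T(1) = 1/14, and the closed form gives 1/14. They agree.
For the inductive step, assume it holds for an arbitrary k ≥ 1, so T(k) = k/(2(k + 6)).
Then T(k+1) = T(k) + (3/((k + 6)(k + 7))) = (k/(2(k + 6))) + (3/((k + 6)(k + 7))).
Simplifying, T(k+1) = (k + 1)/(2(k + 7)) = (k+1)/(2((k+1) + 6)),
which is the closed form with n = k+1.
By the principle of mathematical induction, the result holds for all n ≥ 1.

T(n) = n/(2(n + 6))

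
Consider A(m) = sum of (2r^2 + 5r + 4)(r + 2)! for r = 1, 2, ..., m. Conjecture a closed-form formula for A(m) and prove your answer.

A(m) = (2m + 1)(m + 3)! - 6

We claim A(m) = (2m + 1)(m + 3)! - 6 for all m ≥ 1.
For the base case m = 1: A(1) = 66, and the closed form gives 66. They agree.
For the inductive step, assume it holds for an arbitrary r ≥ 1, so A(r) = (2r + 1)(r + 3)! - 6.
Then A(r+1) = A(r) + ((2r^2 + 9r + 11)(r + 3)!) = ((2r + 1)(r + 3)! - 6) + ((2r^2 + 9r + 11)(r + 3)!).
Simplifying, A(r+1) = (2(r+1) + 1)((r+1) + 3)! - 6,
which is the closed form with m = r+1.
By induction, the statement is established for all m ≥ 1.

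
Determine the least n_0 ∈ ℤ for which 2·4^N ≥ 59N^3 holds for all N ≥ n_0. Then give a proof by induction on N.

At N = 6: 8192 < 12744, so the inequality fails and n_0 ≥ 7. We prove 2·4^N ≥ 59N^3 for all N ≥ 7.
Base step (N = 7): 2·4^N = 32768 and 59N^3 = 20237, so 32768 ≥ 20237.
Inductive step: suppose the statement holds for some j ≥ 7, so 2·4^j ≥ 59j^3.
Then 2·4^(j + 1) = 4·(2·4^j) ≥ 4·(59j^3).
Also, for j ≥ 7 we have 4·(59j^3) ≥ 59(j+1)^3, since 4 ≥ (1 + 1/j)^3 for all j ≥ 7.
Combining, 2·4^(j + 1) ≥ 59(j+1)^3.
By induction, the statement is established for all N ≥ 7.
Hence the smallest such n_0 is 7.

n_0 = 7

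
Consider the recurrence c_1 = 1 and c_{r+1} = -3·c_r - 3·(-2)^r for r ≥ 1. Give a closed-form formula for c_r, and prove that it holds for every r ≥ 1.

c_r = -3(-2)^r - 5(-3)^(r - 1)

Computing the first terms: c_1 = 1, c_2 = 3, c_3 = -21. This suggests c_r = -3(-2)^r - 5(-3)^(r - 1).
When r = 1: the formula gives 1 = 1 = c_1.
For the inductive step, assume it holds for an arbitrary p ≥ 1, so c_p = -3(-2)^p - 5(-3)^(p - 1).
Then c_{p+1} = -3·c_p - 3·(-2)^p = -3·(-3(-2)^p - 5(-3)^(p - 1)) - 3·(-2)^p = -3(-2)^(p + 1) - 5(-3)^p = -3(-2)^(p+1) - 5(-3)^((p+1) - 1),
which is the claimed formula at r = p+1.
By induction, the statement is established for all r ≥ 1.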